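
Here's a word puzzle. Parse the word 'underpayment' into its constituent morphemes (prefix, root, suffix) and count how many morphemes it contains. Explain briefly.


Step 1: Identify prefix: 'under' (meaning: beneath/insufficient)
Step 2: Identify root: 'pay'
Step 3: Identify suffix(es): 'ment'
Decomposition: under- (prefix: beneath/insufficient) + pay (root) + -ment (suffix: action/result)
Total morphemes: 3

3 morphemes (under- (prefix: beneath/insufficient) + pay (root) + -ment (suffix: action/result))


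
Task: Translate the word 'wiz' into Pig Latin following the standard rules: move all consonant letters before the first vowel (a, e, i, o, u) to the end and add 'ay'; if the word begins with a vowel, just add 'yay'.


'wiz': move consonant cluster 'w' to end and add 'ay': 'izway'.

izway


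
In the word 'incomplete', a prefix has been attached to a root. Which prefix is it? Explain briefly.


The word 'incomplete' = 'in' (prefix) + 'complete' (root). The prefix is 'in'.

in


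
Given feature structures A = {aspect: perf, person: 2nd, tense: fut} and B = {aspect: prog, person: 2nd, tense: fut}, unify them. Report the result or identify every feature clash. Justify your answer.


Compare features:
aspect: A=perf vs B=prog -> CLASH
person: A=2nd vs B=2nd -> unified: 2nd
tense: A=fut vs B=fut -> unified: fut
Clash detected on feature 'aspect' (perf vs prog); unification fails.

CLASH on 'aspect' (perf vs prog)


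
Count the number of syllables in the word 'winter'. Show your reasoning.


Break 'winter' into syllables: win-ter -> win | ter = 2 syllables

2 syllables


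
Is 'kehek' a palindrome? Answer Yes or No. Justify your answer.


Forward: 'kehek'
Reversed: 'kehek'
They are identical.

Yes


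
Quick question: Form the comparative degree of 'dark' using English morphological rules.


Apply comparative formation (add -er): 'dark' -> 'darker'.

darker


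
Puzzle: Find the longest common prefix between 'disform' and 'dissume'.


Compare from the start: 3 characters match: 'dis'. Mismatch at position 4: 'f' vs 's'.

dis


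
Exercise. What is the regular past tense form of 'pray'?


Apply rule: Add -ed. 'pray' becomes 'prayed'.

prayed


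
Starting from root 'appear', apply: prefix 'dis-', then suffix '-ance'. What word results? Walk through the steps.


Step 1: Add prefix 'dis-' to 'appear' = 'disappear'
Step 2: Add suffix '-ance' to 'disappear' = 'disappearance'

disappearance


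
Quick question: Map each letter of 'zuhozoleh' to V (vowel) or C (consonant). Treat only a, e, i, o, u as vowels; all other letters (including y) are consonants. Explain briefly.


Letter mapping: z = C, u = V, h = C, o = V, z = C, o = V, l = C, e = V, h = C.

CVCVCVCVC


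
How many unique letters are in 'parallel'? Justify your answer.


Unique letters in 'parallel': {a, e, l, p, r} = 5 distinct letters.

5


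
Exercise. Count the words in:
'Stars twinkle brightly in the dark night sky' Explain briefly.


Split into words: Stars | twinkle | brightly | in | the | dark | night | sky = 8 words.

8


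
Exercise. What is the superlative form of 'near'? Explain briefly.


Apply superlative formation (add -est): 'near' -> 'nearest'.

nearest


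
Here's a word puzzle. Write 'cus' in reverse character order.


Reverse 'cus' character by character: 'suc'.

suc


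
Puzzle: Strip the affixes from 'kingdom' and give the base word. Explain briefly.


Remove suffix '-dom' from 'kingdom' to get root 'king'.

king


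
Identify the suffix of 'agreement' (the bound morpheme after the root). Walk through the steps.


The word 'agreement' = 'agree' (root) + '-ment' (suffix). The suffix is '-ment'.

ment


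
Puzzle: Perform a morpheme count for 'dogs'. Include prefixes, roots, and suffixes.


Decomposition: dog (root) + -s (plural) = 2 morpheme(s)

2 morphemes


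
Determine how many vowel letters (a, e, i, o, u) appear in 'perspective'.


Vowels in 'perspective': e, e, i, e = 4 vowels.

4


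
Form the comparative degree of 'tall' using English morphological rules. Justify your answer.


Apply comparative formation (add -er): 'tall' -> 'taller'.

taller


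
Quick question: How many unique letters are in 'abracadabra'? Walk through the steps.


Unique letters in 'abracadabra': {a, b, c, d, r} = 5 distinct letters.

5


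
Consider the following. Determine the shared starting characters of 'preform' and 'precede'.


Compare from the start: 3 characters match: 'pre'. Mismatch at position 4: 'f' vs 'c'.

pre


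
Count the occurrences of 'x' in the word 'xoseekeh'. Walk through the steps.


Letter 'x' in 'xoseekeh': found at position(s) 1 = 1 occurrence(s).

1


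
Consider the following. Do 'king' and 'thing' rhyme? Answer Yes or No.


Rime (stressed vowel + following sounds) of 'king': -ing = /ɪŋ/
Rime of 'thing': -ing = /ɪŋ/
/ɪŋ/ and /ɪŋ/ are the same ending sound, so the words rhyme.

Yes


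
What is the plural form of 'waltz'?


Apply rule: Add -es (sibilant/fricative ending). 'waltz' becomes 'waltzes'.

waltzes


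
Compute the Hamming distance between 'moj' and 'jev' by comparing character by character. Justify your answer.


Alignment:
Position 1: 'm' vs 'j' = DIFFER
Position 2: 'o' vs 'e' = DIFFER
Position 3: 'j' vs 'v' = DIFFER
Total differences: 3

3


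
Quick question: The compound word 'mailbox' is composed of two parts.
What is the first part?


Split 'mailbox' into 'mail' + 'box'. The first part is 'mail'.

mail


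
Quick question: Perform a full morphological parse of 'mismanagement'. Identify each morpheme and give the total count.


Step 1: Identify prefix: 'mis' (meaning: wrongly)
Step 2: Identify root: 'manage'
Step 3: Identify suffix(es): 'ment'
Decomposition: mis- (prefix: wrongly) + manage (root) + -ment (suffix: action/result)
Total morphemes: 3

3 morphemes (mis- (prefix: wrongly) + manage (root) + -ment (suffix: action/result))


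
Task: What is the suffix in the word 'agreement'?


The word 'agreement' = 'agree' (root) + '-ment' (suffix). The suffix is '-ment'.

ment


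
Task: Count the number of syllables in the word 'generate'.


Break 'generate' into syllables: gen-er-ate -> gen | er | ate = 3 syllables

3 syllables


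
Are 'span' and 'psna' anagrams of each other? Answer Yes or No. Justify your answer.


Sorted letters of 'span': 'anps'
Sorted letters of 'psna': 'anps'
They match.

Yes


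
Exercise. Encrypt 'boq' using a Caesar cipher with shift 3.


Shift each letter by 3: b -> e, o -> r, q -> t. Result: 'ert'.

ert


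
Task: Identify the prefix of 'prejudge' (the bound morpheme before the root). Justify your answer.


The word 'prejudge' = 'pre' (prefix) + 'judge' (root). The prefix is 'pre'.

pre


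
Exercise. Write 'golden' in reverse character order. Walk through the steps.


Reverse 'golden' character by character: 'nedlog'.

nedlog


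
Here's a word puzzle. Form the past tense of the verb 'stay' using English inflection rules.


Apply rule: Add -ed. 'stay' becomes 'stayed'.

stayed


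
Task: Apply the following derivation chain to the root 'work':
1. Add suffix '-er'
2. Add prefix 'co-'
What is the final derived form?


Step 1: Add suffix '-er' to 'work' = 'worker'
Step 2: Add prefix 'co-' to 'worker' = 'coworker'

coworker


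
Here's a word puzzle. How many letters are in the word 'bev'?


Spell out 'bev' and number each letter: b(1), e(2), v(3). Total: 3 letters.

3


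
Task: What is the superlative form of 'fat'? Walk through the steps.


Apply superlative formation (double final consonant, add -est): 'fat' -> 'fattest'.

fattest


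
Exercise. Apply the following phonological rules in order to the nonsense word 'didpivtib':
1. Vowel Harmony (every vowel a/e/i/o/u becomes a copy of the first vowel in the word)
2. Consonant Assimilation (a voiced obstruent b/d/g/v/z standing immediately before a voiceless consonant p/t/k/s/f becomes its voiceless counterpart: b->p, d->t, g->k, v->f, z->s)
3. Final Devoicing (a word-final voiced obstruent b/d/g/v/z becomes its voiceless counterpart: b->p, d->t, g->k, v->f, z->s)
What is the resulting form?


Starting form: 'didpivtib'
Rule 1: Vowel Harmony: all vowels already match. No change.
Rule 2: Consonant Assimilation: voiced obstruent before voiceless consonant becomes voiceless ('dp' -> 'tp', 'vt' -> 'ft'). 'didpivtib' -> 'ditpiftib'
Rule 3: Final Devoicing: word-final voiced obstruent 'b' becomes voiceless 'p'. 'ditpiftib' -> 'ditpiftip'
Final form: 'ditpiftip'

ditpiftip


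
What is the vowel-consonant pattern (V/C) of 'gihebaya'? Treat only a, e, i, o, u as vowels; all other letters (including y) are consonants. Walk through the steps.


Letter mapping: g = C, i = V, h = C, e = V, b = C, a = V, y = C, a = V.

CVCVCVCV


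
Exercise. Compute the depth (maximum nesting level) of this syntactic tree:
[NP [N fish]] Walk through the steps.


Count bracket nesting levels:
'[' at pos 0: depth = 1
'[' at pos 4: depth = 2
Maximum depth reached: 2

2


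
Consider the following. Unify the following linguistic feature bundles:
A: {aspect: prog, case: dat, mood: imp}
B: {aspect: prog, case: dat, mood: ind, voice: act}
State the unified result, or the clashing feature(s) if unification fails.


Compare features:
aspect: A=prog vs B=prog -> unified: prog
case: A=dat vs B=dat -> unified: dat
mood: A=imp vs B=ind -> CLASH
voice: A=_ vs B=act -> unified: act
Clash detected on feature 'mood' (imp vs ind); unification fails.

CLASH on 'mood' (imp vs ind)


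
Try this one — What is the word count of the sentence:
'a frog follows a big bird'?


Split into words: a | frog | follows | a | big | bird = 6 words.

6


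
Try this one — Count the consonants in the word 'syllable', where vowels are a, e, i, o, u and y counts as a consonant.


Consonants in 'syllable': s, y, l, l, b, l = 6 consonants.

6


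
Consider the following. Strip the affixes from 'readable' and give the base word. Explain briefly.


Remove suffix '-able' from 'readable' to get root 'read'.

read


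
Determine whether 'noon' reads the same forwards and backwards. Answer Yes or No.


Forward: 'noon'
Reversed: 'noon'
They are identical.

Yes


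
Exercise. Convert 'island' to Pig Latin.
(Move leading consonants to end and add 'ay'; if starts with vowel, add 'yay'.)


'island' starts with a vowel, so add 'yay': 'islandyay'.

islandyay


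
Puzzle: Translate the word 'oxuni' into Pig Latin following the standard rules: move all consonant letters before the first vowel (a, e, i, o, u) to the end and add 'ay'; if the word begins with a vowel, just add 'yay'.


'oxuni' starts with a vowel, so add 'yay': 'oxuniyay'.

oxuniyay


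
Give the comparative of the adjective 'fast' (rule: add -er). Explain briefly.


Apply comparative formation (add -er): 'fast' -> 'faster'.

faster


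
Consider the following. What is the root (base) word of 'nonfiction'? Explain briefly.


Remove prefix 'non' from 'nonfiction' to get root 'fiction'.

fiction


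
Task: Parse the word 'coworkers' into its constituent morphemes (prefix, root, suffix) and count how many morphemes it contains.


Step 1: Identify prefix: 'co' (meaning: together)
Step 2: Identify root: 'work'
Step 3: Identify suffix(es): 'er, s'
Decomposition: co- (prefix: together) + work (root) + -er (suffix: one who) + -s (plural)
Total morphemes: 4

4 morphemes (co- (prefix: together) + work (root) + -er (suffix: one who) + -s (plural))


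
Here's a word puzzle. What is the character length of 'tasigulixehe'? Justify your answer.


Spell out 'tasigulixehe' and number each letter: t(1), a(2), s(3), i(4), g(5), u(6), l(7), i(8), x(9), e(10), h(11), e(12). Total: 12 letters.

12


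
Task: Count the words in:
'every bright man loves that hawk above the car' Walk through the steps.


Split into words: every | bright | man | loves | that | hawk | above | the | car = 9 words.

9


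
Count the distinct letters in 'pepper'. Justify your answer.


Unique letters in 'pepper': {e, p, r} = 3 distinct letters.

3


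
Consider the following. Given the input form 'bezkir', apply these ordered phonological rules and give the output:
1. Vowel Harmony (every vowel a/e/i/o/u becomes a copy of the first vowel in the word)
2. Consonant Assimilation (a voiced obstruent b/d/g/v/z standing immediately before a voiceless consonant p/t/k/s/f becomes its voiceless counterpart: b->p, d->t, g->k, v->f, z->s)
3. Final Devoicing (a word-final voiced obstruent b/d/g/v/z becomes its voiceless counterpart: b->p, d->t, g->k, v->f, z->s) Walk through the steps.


Starting form: 'bezkir'
Rule 1: Vowel Harmony: all vowels become 'e' (matching first vowel). 'bezkir' -> 'bezker'
Rule 2: Consonant Assimilation: voiced obstruent before voiceless consonant becomes voiceless ('zk' -> 'sk'). 'bezker' -> 'besker'
Rule 3: Final Devoicing: final consonant 'r' is not one of the voiced obstruents b/d/g/v/z. No change.
Final form: 'besker'

besker


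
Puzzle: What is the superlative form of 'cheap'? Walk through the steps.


Apply superlative formation (add -est): 'cheap' -> 'cheapest'.

cheapest


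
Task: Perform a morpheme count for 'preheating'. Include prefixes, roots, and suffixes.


Decomposition: pre- (prefix) + heat (root) + -ing (suffix) = 3 morpheme(s)

3 morphemes


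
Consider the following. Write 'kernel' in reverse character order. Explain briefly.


Reverse 'kernel' character by character: 'lenrek'.

lenrek


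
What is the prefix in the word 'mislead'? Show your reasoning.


The word 'mislead' = 'mis' (prefix) + 'lead' (root). The prefix is 'mis'.

mis


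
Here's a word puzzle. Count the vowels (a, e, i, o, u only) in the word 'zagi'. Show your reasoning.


Vowels in 'zagi': a, i = 2 vowels.

2


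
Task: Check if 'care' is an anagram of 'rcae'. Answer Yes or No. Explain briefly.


Sorted letters of 'care': 'acer'
Sorted letters of 'rcae': 'acer'
They match.

Yes


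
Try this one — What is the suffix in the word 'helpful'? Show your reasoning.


The word 'helpful' = 'help' (root) + '-ful' (suffix). The suffix is '-ful'.

ful


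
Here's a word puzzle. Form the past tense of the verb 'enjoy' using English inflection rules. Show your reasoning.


Apply rule: Add -ed. 'enjoy' becomes 'enjoyed'.

enjoyed


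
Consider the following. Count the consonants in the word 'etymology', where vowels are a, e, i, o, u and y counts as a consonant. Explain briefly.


Consonants in 'etymology': t, y, m, l, g, y = 6 consonants.

6


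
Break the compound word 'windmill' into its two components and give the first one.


Split 'windmill' into 'wind' + 'mill'. The first part is 'wind'.

wind


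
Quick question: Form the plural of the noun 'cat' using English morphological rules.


Apply rule: Add -s. 'cat' becomes 'cats'.

cats


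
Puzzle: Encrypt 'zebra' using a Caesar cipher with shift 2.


Shift each letter by 2: z -> b, e -> g, b -> d, r -> t, a -> c. Result: 'bgdtc'.

bgdtc


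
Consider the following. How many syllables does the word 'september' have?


Break 'september' into syllables: sep-tem-ber -> sep | tem | ber = 3 syllables

3 syllables


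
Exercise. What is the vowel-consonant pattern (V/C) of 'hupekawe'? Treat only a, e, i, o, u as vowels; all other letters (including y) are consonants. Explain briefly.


Letter mapping: h = C, u = V, p = C, e = V, k = C, a = V, w = C, e = V.

CVCVCVCV


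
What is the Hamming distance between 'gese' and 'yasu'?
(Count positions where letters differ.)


Alignment:
Position 1: 'g' vs 'y' = DIFFER
Position 2: 'e' vs 'a' = DIFFER
Position 3: 's' vs 's' = match
Position 4: 'e' vs 'u' = DIFFER
Total differences: 3

3


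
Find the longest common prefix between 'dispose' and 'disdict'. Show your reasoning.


Compare from the start: 3 characters match: 'dis'. Mismatch at position 4: 'p' vs 'd'.

dis


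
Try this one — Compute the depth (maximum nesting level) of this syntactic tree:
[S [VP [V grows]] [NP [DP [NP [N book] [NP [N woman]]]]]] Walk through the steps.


Count bracket nesting levels:
'[' at pos 0: depth = 1
'[' at pos 3: depth = 2
'[' at pos 7: depth = 3
'[' at pos 18: depth = 2
'[' at pos 22: depth = 3
'[' at pos 26: depth = 4
'[' at pos 30: depth = 5
'[' at pos 39: depth = 5
'[' at pos 43: depth = 6
Maximum depth reached: 6

6


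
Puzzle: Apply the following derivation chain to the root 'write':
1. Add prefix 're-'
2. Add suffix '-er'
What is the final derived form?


Step 1: Add prefix 're-' to 'write' = 'rewrite'
Step 2: Add suffix '-er' to 'rewrite' = 'rewriter'

rewriter


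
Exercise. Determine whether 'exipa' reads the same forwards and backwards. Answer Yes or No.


Forward: 'exipa'
Reversed: 'apixe'
They differ.

No


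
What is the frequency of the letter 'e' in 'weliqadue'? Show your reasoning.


Letter 'e' in 'weliqadue': found at position(s) 2, 9 = 2 occurrence(s).

2


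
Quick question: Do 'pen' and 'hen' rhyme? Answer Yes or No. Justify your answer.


Rime (stressed vowel + following sounds) of 'pen': -en = /ɛn/
Rime of 'hen': -en = /ɛn/
/ɛn/ and /ɛn/ are the same ending sound, so the words rhyme.

Yes


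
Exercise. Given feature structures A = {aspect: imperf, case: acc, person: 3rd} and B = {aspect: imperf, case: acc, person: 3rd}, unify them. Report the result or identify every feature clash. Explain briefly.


Compare features:
aspect: A=imperf vs B=imperf -> unified: imperf
case: A=acc vs B=acc -> unified: acc
person: A=3rd vs B=3rd -> unified: 3rd
No clashes found.

Unified: {aspect: imperf, case: acc, person: 3rd}


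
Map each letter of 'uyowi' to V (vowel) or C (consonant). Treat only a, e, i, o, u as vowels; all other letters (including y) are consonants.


Letter mapping: u = V, y = C, o = V, w = C, i = V.

VCVCV


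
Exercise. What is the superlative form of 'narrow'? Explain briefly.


Apply superlative formation (add -est): 'narrow' -> 'narrowest'.

narrowest


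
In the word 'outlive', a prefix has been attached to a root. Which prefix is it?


The word 'outlive' = 'out' (prefix) + 'live' (root). The prefix is 'out'.

out


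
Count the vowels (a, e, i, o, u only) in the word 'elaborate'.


Vowels in 'elaborate': e, a, o, a, e = 5 vowels.

5


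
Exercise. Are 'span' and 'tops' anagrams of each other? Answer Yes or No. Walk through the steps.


Sorted letters of 'span': 'anps'
Sorted letters of 'tops': 'opst'
They do not match.

No


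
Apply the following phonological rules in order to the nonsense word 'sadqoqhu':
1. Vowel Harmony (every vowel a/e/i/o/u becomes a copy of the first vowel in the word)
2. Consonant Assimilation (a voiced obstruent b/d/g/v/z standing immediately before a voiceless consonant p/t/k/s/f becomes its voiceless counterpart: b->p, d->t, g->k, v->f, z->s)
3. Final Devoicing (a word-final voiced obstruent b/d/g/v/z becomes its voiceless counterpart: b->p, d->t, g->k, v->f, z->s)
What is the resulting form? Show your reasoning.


Starting form: 'sadqoqhu'
Rule 1: Vowel Harmony: all vowels become 'a' (matching first vowel). 'sadqoqhu' -> 'sadqaqha'
Rule 2: Consonant Assimilation: no voiced obstruent (b/d/g/v/z) stands immediately before a voiceless consonant (p/t/k/s/f). No change.
Rule 3: Final Devoicing: the word ends in the vowel 'a', not a consonant. No change.
Final form: 'sadqaqha'

sadqaqha


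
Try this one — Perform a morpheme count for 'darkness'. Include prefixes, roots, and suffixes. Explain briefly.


Decomposition: dark (root) + -ness (suffix) = 2 morpheme(s)

2 morphemes


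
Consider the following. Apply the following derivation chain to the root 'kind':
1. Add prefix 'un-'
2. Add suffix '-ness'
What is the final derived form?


Step 1: Add prefix 'un-' to 'kind' = 'unkind'
Step 2: Add suffix '-ness' to 'unkind' = 'unkindness'

unkindness


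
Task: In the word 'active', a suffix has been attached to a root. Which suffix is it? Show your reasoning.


The word 'active' = 'act' (root) + '-ive' (suffix). The suffix is '-ive'.

ive


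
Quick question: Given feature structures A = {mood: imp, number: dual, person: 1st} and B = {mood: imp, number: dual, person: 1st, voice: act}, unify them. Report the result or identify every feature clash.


Compare features:
mood: A=imp vs B=imp -> unified: imp
number: A=dual vs B=dual -> unified: dual
person: A=1st vs B=1st -> unified: 1st
voice: A=_ vs B=act -> unified: act
No clashes found.

Unified: {mood: imp, number: dual, person: 1st, voice: act}


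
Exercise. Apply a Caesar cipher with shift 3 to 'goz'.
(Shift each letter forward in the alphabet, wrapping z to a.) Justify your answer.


Shift each letter by 3: g -> j, o -> r, z -> c. Result: 'jrc'.

jrc


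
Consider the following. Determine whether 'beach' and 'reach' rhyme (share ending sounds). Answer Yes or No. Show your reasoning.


Rime (stressed vowel + following sounds) of 'beach': -each = /iːtʃ/
Rime of 'reach': -each = /iːtʃ/
/iːtʃ/ and /iːtʃ/ are the same ending sound, so the words rhyme.

Yes


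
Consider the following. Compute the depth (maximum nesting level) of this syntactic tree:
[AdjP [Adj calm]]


Count bracket nesting levels:
'[' at pos 0: depth = 1
'[' at pos 6: depth = 2
Maximum depth reached: 2

2


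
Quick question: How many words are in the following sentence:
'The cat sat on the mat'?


Split into words: The | cat | sat | on | the | mat = 6 words.

6


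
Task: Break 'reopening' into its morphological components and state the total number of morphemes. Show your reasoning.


Step 1: Identify prefix: 're' (meaning: again)
Step 2: Identify root: 'open'
Step 3: Identify suffix(es): 'ing'
Decomposition: re- (prefix: again) + open (root) + -ing (suffix: ongoing action)
Total morphemes: 3

3 morphemes (re- (prefix: again) + open (root) + -ing (suffix: ongoing action))


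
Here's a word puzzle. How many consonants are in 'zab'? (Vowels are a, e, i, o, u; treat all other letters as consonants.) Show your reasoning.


Consonants in 'zab': z, b = 2 consonants.

2


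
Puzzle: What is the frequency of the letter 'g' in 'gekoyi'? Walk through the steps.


Letter 'g' in 'gekoyi': found at position(s) 1 = 1 occurrence(s).

1


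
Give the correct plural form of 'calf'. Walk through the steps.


Apply rule: Change -f to -ves. 'calf' becomes 'calves'.

calves


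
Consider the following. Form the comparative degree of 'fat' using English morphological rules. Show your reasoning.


Apply comparative formation (double final consonant, add -er): 'fat' -> 'fatter'.

fatter


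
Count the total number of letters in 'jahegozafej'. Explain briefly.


Spell out 'jahegozafej' and number each letter: j(1), a(2), h(3), e(4), g(5), o(6), z(7), a(8), f(9), e(10), j(11). Total: 11 letters.

11


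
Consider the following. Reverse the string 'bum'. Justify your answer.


Reverse 'bum' character by character: 'mub'.

mub


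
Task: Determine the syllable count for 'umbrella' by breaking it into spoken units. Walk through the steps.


Break 'umbrella' into syllables: um-brel-la -> um | brel | la = 3 syllables

3 syllables


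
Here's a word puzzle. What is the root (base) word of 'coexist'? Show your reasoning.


Remove prefix 'co' from 'coexist' to get root 'exist'.

exist


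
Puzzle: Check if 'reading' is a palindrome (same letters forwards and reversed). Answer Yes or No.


Forward: 'reading'
Reversed: 'gnidaer'
They differ.

No


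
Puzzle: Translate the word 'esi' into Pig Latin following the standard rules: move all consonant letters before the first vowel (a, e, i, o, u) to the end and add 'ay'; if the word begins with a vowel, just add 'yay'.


'esi' starts with a vowel, so add 'yay': 'esiyay'.

esiyay


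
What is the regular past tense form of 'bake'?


Apply rule: Add -d (word ends in -e). 'bake' becomes 'baked'.

baked


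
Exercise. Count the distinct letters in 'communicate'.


Unique letters in 'communicate': {a, c, e, i, m, n, o, t, u} = 9 distinct letters.

9


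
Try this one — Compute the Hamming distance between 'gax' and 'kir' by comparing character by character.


Alignment:
Position 1: 'g' vs 'k' = DIFFER
Position 2: 'a' vs 'i' = DIFFER
Position 3: 'x' vs 'r' = DIFFER
Total differences: 3

3


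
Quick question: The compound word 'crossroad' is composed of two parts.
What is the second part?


Split 'crossroad' into 'cross' + 'road'. The second part is 'road'.

road


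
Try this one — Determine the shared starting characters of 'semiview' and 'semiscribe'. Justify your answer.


Compare from the start: 4 characters match: 'semi'. Mismatch at position 5: 'v' vs 's'.

semi


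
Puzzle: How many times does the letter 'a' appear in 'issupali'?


Letter 'a' in 'issupali': found at position(s) 6 = 1 occurrence(s).

1


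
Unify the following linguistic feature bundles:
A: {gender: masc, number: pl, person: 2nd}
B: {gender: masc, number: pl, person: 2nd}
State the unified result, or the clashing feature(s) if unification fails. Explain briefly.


Compare features:
gender: A=masc vs B=masc -> unified: masc
number: A=pl vs B=pl -> unified: pl
person: A=2nd vs B=2nd -> unified: 2nd
No clashes found.

Unified: {gender: masc, number: pl, person: 2nd}


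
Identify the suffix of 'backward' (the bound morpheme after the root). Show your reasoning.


The word 'backward' = 'back' (root) + '-ward' (suffix). The suffix is '-ward'.

ward


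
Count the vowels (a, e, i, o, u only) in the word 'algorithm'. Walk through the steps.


Vowels in 'algorithm': a, o, i = 3 vowels.

3


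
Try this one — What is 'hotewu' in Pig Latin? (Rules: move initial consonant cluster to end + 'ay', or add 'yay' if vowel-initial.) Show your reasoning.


'hotewu': move consonant cluster 'h' to end and add 'ay': 'otewuhay'.

otewuhay


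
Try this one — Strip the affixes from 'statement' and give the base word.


Remove suffix '-ment' from 'statement' to get root 'state'.

state


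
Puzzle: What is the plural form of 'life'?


Apply rule: Change -fe to -ves. 'life' becomes 'lives'.

lives


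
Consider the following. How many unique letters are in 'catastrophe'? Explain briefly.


Unique letters in 'catastrophe': {a, c, e, h, o, p, r, s, t} = 9 distinct letters.

9


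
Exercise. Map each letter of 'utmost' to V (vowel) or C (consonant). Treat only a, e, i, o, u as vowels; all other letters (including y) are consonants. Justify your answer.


Letter mapping: u = V, t = C, m = C, o = V, s = C, t = C.

VCCVCC


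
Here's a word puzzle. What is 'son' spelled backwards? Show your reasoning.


Reverse 'son' character by character: 'nos'.

nos


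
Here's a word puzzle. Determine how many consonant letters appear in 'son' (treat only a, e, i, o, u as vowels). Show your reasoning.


Consonants in 'son': s, n = 2 consonants.

2


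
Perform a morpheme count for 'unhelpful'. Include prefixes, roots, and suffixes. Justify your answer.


Decomposition: un- (prefix) + help (root) + -ful (suffix) = 3 morpheme(s)

3 morphemes


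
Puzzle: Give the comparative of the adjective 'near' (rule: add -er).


Apply comparative formation (add -er): 'near' -> 'nearer'.

nearer


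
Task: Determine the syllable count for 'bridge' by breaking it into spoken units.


Break 'bridge' into syllables: bridge -> bridge = 1 syllable

1 syllable


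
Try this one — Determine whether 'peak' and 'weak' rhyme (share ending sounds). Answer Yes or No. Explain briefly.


Rime (stressed vowel + following sounds) of 'peak': -eak = /iːk/
Rime of 'weak': -eak = /iːk/
/iːk/ and /iːk/ are the same ending sound, so the words rhyme.

Yes


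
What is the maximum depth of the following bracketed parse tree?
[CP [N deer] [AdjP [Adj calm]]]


Count bracket nesting levels:
'[' at pos 0: depth = 1
'[' at pos 4: depth = 2
'[' at pos 13: depth = 2
'[' at pos 19: depth = 3
Maximum depth reached: 3

3


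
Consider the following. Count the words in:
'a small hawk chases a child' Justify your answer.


Split into words: a | small | hawk | chases | a | child = 6 words.

6


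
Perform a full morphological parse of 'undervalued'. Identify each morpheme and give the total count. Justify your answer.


Step 1: Identify prefix: 'under' (meaning: beneath/insufficient)
Step 2: Identify root: 'value'
Step 3: Identify suffix(es): 'ed'
Decomposition: under- (prefix: beneath/insufficient) + value (root) + -ed (suffix: past)
Total morphemes: 3

3 morphemes (under- (prefix: beneath/insufficient) + value (root) + -ed (suffix: past))


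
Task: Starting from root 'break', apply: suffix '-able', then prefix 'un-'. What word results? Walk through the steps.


Step 1: Add suffix '-able' to 'break' = 'breakable'
Step 2: Add prefix 'un-' to 'breakable' = 'unbreakable'

unbreakable


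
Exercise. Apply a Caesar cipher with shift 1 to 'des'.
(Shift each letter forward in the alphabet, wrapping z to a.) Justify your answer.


Shift each letter by 1: d -> e, e -> f, s -> t. Result: 'eft'.

eft


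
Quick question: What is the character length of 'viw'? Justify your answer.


Spell out 'viw' and number each letter: v(1), i(2), w(3). Total: 3 letters.

3


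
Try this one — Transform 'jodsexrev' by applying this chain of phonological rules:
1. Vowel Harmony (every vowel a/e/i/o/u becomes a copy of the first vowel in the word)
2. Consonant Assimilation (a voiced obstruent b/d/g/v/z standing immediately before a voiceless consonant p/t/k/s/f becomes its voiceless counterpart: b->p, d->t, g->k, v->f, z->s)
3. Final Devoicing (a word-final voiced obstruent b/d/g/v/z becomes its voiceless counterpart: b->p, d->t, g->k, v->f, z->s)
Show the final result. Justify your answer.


Starting form: 'jodsexrev'
Rule 1: Vowel Harmony: all vowels become 'o' (matching first vowel). 'jodsexrev' -> 'jodsoxrov'
Rule 2: Consonant Assimilation: voiced obstruent before voiceless consonant becomes voiceless ('ds' -> 'ts'). 'jodsoxrov' -> 'jotsoxrov'
Rule 3: Final Devoicing: word-final voiced obstruent 'v' becomes voiceless 'f'. 'jotsoxrov' -> 'jotsoxrof'
Final form: 'jotsoxrof'

jotsoxrof


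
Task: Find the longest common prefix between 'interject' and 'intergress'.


Compare from the start: 5 characters match: 'inter'. Mismatch at position 6: 'j' vs 'g'.

inter


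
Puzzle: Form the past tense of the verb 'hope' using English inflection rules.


Apply rule: Add -d (word ends in -e). 'hope' becomes 'hoped'.

hoped


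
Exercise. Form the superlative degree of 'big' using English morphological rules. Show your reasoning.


Apply superlative formation (double final consonant, add -est): 'big' -> 'biggest'.

biggest


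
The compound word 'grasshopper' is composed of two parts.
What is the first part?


Split 'grasshopper' into 'grass' + 'hopper'. The first part is 'grass'.

grass


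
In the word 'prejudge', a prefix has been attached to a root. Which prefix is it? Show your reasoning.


The word 'prejudge' = 'pre' (prefix) + 'judge' (root). The prefix is 'pre'.

pre


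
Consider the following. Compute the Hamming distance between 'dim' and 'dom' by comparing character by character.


Alignment:
Position 1: 'd' vs 'd' = match
Position 2: 'i' vs 'o' = DIFFER
Position 3: 'm' vs 'm' = match
Total differences: 1

1


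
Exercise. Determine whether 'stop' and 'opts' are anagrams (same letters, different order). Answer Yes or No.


Sorted letters of 'stop': 'opst'
Sorted letters of 'opts': 'opst'
They match.

Yes


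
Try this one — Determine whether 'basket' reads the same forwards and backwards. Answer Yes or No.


Forward: 'basket'
Reversed: 'teksab'
They differ.

No


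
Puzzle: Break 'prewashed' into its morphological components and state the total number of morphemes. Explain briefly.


Step 1: Identify prefix: 'pre' (meaning: before)
Step 2: Identify root: 'wash'
Step 3: Identify suffix(es): 'ed'
Decomposition: pre- (prefix: before) + wash (root) + -ed (suffix: past)
Total morphemes: 3

3 morphemes (pre- (prefix: before) + wash (root) + -ed (suffix: past))


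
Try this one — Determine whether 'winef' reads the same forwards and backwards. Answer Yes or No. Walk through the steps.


Forward: 'winef'
Reversed: 'feniw'
They differ.

No


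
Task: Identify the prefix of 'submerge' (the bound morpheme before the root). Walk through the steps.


The word 'submerge' = 'sub' (prefix) + 'merge' (root). The prefix is 'sub'.

sub


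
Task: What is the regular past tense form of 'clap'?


Apply rule: Double final consonant and add -ed. 'clap' becomes 'clapped'.

clapped


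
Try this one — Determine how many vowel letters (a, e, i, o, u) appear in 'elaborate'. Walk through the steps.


Vowels in 'elaborate': e, a, o, a, e = 5 vowels.

5


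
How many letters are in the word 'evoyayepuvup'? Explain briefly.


Spell out 'evoyayepuvup' and number each letter: e(1), v(2), o(3), y(4), a(5), y(6), e(7), p(8), u(9), v(10), u(11), p(12). Total: 12 letters.

12


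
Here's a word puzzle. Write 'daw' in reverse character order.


Reverse 'daw' character by character: 'wad'.

wad


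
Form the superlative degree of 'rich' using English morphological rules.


Apply superlative formation (add -est): 'rich' -> 'richest'.

richest


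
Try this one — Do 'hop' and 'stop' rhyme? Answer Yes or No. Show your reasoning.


Rime (stressed vowel + following sounds) of 'hop': -op = /ɒp/
Rime of 'stop': -op = /ɒp/
/ɒp/ and /ɒp/ are the same ending sound, so the words rhyme.

Yes


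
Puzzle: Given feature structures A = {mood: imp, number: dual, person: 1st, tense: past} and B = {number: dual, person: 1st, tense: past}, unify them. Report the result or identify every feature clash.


Compare features:
mood: A=imp vs B=_ -> unified: imp
number: A=dual vs B=dual -> unified: dual
person: A=1st vs B=1st -> unified: 1st
tense: A=past vs B=past -> unified: past
No clashes found.

Unified: {mood: imp, number: dual, person: 1st, tense: past}


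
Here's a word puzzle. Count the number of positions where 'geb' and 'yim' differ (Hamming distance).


Alignment:
Position 1: 'g' vs 'y' = DIFFER
Position 2: 'e' vs 'i' = DIFFER
Position 3: 'b' vs 'm' = DIFFER
Total differences: 3

3


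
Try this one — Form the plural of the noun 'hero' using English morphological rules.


Apply rule: Add -es (consonant + o). 'hero' becomes 'heroes'.

heroes


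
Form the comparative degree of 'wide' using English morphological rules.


Apply comparative formation (ends in e: add -r): 'wide' -> 'wider'.

wider


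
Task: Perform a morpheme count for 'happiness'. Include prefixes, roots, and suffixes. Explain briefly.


Decomposition: happy (root) + -ness (suffix) = 2 morpheme(s)

2 morphemes


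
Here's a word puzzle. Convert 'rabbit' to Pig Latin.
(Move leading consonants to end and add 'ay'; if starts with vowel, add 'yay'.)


'rabbit': move consonant cluster 'r' to end and add 'ay': 'abbitray'.

abbitray


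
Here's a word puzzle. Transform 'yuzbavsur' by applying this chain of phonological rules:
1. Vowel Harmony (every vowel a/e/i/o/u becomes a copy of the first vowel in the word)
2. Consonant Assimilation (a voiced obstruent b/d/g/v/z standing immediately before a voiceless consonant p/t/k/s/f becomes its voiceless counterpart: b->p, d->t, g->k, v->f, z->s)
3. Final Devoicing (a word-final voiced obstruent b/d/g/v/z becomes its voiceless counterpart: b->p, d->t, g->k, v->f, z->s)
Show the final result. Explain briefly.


Starting form: 'yuzbavsur'
Rule 1: Vowel Harmony: all vowels become 'u' (matching first vowel). 'yuzbavsur' -> 'yuzbuvsur'
Rule 2: Consonant Assimilation: voiced obstruent before voiceless consonant becomes voiceless ('vs' -> 'fs'). 'yuzbuvsur' -> 'yuzbufsur'
Rule 3: Final Devoicing: final consonant 'r' is not one of the voiced obstruents b/d/g/v/z. No change.
Final form: 'yuzbufsur'

yuzbufsur


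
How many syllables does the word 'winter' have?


Break 'winter' into syllables: win-ter -> win | ter = 2 syllables

2 syllables


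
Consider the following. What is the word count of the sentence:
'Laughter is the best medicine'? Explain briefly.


Split into words: Laughter | is | the | best | medicine = 5 words.

5


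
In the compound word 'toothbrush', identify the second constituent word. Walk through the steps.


Split 'toothbrush' into 'tooth' + 'brush'. The second part is 'brush'.

brush


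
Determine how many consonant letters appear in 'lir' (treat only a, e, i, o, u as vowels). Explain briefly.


Consonants in 'lir': l, r = 2 consonants.

2


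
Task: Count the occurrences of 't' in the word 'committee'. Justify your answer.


Letter 't' in 'committee': found at position(s) 6, 7 = 2 occurrence(s).

2


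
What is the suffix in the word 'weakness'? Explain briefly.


The word 'weakness' = 'weak' (root) + '-ness' (suffix). The suffix is '-ness'.

ness


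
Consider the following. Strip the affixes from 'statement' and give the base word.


Remove suffix '-ment' from 'statement' to get root 'state'.

state


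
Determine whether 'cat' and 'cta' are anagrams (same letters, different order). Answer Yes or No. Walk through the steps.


Sorted letters of 'cat': 'act'
Sorted letters of 'cta': 'act'
They match.

Yes


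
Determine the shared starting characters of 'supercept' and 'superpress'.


Compare from the start: 5 characters match: 'super'. Mismatch at position 6: 'c' vs 'p'.

super


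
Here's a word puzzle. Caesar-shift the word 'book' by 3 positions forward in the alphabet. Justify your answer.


Shift each letter by 3: b -> e, o -> r, o -> r, k -> n. Result: 'errn'.

errn


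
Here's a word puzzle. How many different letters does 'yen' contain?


Unique letters in 'yen': {e, n, y} = 3 distinct letters.

3


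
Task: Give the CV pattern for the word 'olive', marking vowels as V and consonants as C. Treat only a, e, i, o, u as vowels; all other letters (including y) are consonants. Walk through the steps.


Letter mapping: o = V, l = C, i = V, v = C, e = V.

VCVCV


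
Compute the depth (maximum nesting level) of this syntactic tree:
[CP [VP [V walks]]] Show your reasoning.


Count bracket nesting levels:
'[' at pos 0: depth = 1
'[' at pos 4: depth = 2
'[' at pos 8: depth = 3
Maximum depth reached: 3

3


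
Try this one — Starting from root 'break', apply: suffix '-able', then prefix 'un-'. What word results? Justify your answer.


Step 1: Add suffix '-able' to 'break' = 'breakable'
Step 2: Add prefix 'un-' to 'breakable' = 'unbreakable'

unbreakable


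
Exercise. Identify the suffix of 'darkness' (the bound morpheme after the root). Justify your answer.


The word 'darkness' = 'dark' (root) + '-ness' (suffix). The suffix is '-ness'.

ness


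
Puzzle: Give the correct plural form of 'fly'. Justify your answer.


Apply rule: Change -y to -ies (consonant + y). 'fly' becomes 'flies'.

flies


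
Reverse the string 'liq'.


Reverse 'liq' character by character: 'qil'.

qil


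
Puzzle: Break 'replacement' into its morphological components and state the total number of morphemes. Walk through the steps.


Step 1: Identify prefix: 're' (meaning: again)
Step 2: Identify root: 'place'
Step 3: Identify suffix(es): 'ment'
Decomposition: re- (prefix: again) + place (root) + -ment (suffix: action/result)
Total morphemes: 3

3 morphemes (re- (prefix: again) + place (root) + -ment (suffix: action/result))
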